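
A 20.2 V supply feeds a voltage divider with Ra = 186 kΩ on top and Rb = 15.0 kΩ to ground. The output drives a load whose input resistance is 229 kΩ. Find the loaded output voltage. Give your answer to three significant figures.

The load sits in parallel with Rb: Rb‖R_L = (15.0 × 229) / (15.0 + 229) = 14.08 kΩ.
V_out = 20.2 × 14.08 / (186 + 14.08) = 20.2 × 14.08/200.1 = 1.42 V.

V_out ≈ 1.42 V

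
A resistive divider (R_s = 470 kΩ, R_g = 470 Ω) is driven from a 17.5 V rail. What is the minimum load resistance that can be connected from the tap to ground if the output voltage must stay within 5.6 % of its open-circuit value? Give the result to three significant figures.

R_L(min) ≈ 7.91 kΩ

Output resistance R_th = R_s‖R_g = (470000 × 470)/470500 = 469.5 Ω.
The fractional drop is R_th/(R_th + R_L); requiring this ≤ 0.0560 gives R_L ≥ R_th(1/0.0560 − 1) = 469.5 × 16.86 = 7.91 kΩ.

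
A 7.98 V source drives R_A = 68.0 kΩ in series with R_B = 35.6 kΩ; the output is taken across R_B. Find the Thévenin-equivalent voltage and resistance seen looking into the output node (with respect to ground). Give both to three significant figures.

V_th = 2.74 V, R_th = 23.4 kΩ

V_th is the open-circuit tap voltage: 7.98 × 35.6/(68.0 + 35.6) = 2.74 V.
With the supply zeroed, R_A and R_B appear in parallel from the tap: R_th = R_A‖R_B = (68.0 × 35.6)/103.6 = 23.4 kΩ.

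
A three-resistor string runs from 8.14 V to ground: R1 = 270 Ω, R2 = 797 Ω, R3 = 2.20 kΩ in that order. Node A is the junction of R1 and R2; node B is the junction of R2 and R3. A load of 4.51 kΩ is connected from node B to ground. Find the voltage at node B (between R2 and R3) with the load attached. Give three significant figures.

V ≈ 4.73 V

At node B, R3 is in parallel with the load: R3‖R_L = 1479 Ω.
Below node A the resistance is R2 + (R3‖R_L) = 2276 Ω, so V_A = 8.14 × 2276/2546 = 7.277 V.
Then V_B = V_A × (R3‖R_L)/(R2 + R3‖R_L) = 7.277 × 1479/2276 = 4.73 V.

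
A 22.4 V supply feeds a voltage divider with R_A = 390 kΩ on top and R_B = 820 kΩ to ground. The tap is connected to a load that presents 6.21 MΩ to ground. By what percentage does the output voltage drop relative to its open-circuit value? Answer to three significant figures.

The divider's output (Thévenin) resistance is R_A‖R_B = 264.3 kΩ.
Fractional drop under load = R_th/(R_th + R_L) = 264.3 / (264.3 + 6210) = 0.04082.
So the output falls by 4.08 %.

4.08 %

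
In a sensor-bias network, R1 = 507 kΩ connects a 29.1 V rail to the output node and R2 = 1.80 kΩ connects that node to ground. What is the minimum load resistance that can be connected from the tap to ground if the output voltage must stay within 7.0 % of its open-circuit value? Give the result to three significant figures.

Output resistance R_th = R1‖R2 = (507 × 1.80)/508.8 = 1.794 kΩ.
The fractional drop is R_th/(R_th + R_L); requiring this ≤ 0.0700 gives R_L ≥ R_th(1/0.0700 − 1) = 1.794 × 13.29 = 23.8 kΩ.

R_L(min) ≈ 23.8 kΩ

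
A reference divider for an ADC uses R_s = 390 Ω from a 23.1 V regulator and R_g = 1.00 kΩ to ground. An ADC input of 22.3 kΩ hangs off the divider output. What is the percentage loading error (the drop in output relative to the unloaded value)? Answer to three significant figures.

1.24 %

The divider's output (Thévenin) resistance is R_s‖R_g = 280.6 Ω.
Fractional drop under load = R_th/(R_th + R_L) = 280.6 / (280.6 + 22300) = 0.01243.
So the output falls by 1.24 %.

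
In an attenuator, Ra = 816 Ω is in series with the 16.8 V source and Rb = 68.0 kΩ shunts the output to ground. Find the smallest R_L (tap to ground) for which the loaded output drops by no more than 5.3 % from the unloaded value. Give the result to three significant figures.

R_L(min) ≈ 14.4 kΩ

Output resistance R_th = Ra‖Rb = (816 × 68000)/68820 = 806.3 Ω.
The fractional drop is R_th/(R_th + R_L); requiring this ≤ 0.0530 gives R_L ≥ R_th(1/0.0530 − 1) = 806.3 × 17.87 = 14.4 kΩ.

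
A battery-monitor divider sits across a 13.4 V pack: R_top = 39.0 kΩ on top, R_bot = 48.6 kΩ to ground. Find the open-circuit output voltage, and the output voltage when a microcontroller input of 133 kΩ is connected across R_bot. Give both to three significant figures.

Unloaded: 7.43 V; loaded: 6.39 V

Open-circuit: V = 13.4 × 48.6/(39.0 + 48.6) = 7.43 V.
With the load, R_bot becomes R_bot‖R_L = 35.59 kΩ, so V = 13.4 × 35.59/74.59 = 6.39 V.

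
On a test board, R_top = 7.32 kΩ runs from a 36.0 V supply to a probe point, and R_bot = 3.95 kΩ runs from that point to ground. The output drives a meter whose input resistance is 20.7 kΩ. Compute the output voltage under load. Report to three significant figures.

V_out ≈ 11.2 V

The load sits in parallel with R_bot: R_bot‖R_L = (3.95 × 20.7) / (3.95 + 20.7) = 3.317 kΩ.
V_out = 36.0 × 3.317 / (7.32 + 3.317) = 36.0 × 3.317/10.64 = 11.2 V.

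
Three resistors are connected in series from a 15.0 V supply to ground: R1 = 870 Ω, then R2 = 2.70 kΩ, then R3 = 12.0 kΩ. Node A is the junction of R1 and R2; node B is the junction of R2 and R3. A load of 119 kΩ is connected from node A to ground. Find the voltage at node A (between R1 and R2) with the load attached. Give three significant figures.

V ≈ 14.1 V

Below node A the series string R2+R3 = 14700 Ω sits in parallel with the 119000 Ω load: 13080 Ω.
V_A = 15.0 × 13080/(870 + 13080) = 14.1 V.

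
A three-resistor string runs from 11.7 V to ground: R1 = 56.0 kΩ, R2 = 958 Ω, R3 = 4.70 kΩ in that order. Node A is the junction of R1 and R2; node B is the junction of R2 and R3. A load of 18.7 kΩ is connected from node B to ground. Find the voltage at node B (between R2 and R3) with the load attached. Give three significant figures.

V ≈ 0.724 V

At node B, R3 is in parallel with the load: R3‖R_L = 3756 Ω.
Below node A the resistance is R2 + (R3‖R_L) = 4714 Ω, so V_A = 11.7 × 4714/60710 = 0.9084 V.
Then V_B = V_A × (R3‖R_L)/(R2 + R3‖R_L) = 0.9084 × 3756/4714 = 0.724 V.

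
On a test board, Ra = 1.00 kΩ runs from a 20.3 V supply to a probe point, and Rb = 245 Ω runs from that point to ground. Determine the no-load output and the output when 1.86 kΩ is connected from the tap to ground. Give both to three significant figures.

Unloaded: 3.99 V; loaded: 3.61 V

Open-circuit: V = 20.3 × 245/(1000 + 245) = 3.99 V.
With the load, Rb becomes Rb‖R_L = 216.5 Ω, so V = 20.3 × 216.5/1216 = 3.61 V.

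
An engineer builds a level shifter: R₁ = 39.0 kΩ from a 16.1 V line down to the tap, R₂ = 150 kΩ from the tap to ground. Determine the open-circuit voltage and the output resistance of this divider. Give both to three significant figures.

V_th = 12.8 V, R_th = 31.0 kΩ

V_th is the open-circuit tap voltage: 16.1 × 150/(39.0 + 150) = 12.8 V.
With the supply zeroed, R₁ and R₂ appear in parallel from the tap: R_th = R₁‖R₂ = (39.0 × 150)/189.0 = 31.0 kΩ.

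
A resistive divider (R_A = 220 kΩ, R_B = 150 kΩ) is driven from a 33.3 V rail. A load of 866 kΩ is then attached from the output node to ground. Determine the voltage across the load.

V_out ≈ 12.2 V

The load sits in parallel with R_B: R_B‖R_L = (150 × 866) / (150 + 866) = 127.9 kΩ.
V_out = 33.3 × 127.9 / (220 + 127.9) = 33.3 × 127.9/347.9 = 12.2 V.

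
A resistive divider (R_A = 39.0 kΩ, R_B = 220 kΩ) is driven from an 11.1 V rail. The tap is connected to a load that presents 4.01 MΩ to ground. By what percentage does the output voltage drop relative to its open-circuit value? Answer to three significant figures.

0.819 %

The divider's output (Thévenin) resistance is R_A‖R_B = 33.13 kΩ.
Fractional drop under load = R_th/(R_th + R_L) = 33.13 / (33.13 + 4010) = 0.008194.
So the output falls by 0.819 %.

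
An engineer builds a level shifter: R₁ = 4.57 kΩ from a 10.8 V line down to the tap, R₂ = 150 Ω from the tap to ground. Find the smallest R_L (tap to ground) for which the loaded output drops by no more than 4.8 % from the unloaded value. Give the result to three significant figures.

R_L(min) ≈ 2.88 kΩ

Output resistance R_th = R₁‖R₂ = (4570 × 150)/4720 = 145.2 Ω.
The fractional drop is R_th/(R_th + R_L); requiring this ≤ 0.0480 gives R_L ≥ R_th(1/0.0480 − 1) = 145.2 × 19.83 = 2.88 kΩ.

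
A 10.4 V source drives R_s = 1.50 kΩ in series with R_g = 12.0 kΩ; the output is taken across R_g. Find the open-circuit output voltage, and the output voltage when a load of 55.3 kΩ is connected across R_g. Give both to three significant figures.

Unloaded: 9.24 V; loaded: 9.03 V

Open-circuit: V = 10.4 × 12.0/(1.50 + 12.0) = 9.24 V.
With the load, R_g becomes R_g‖R_L = 9.860 kΩ, so V = 10.4 × 9.860/11.36 = 9.03 V.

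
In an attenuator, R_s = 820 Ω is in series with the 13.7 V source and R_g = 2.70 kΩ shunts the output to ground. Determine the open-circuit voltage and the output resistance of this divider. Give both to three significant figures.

V_th = 10.5 V, R_th = 629 Ω

V_th is the open-circuit tap voltage: 13.7 × 2700/(820 + 2700) = 10.5 V.
With the supply zeroed, R_s and R_g appear in parallel from the tap: R_th = R_s‖R_g = (820 × 2700)/3520 = 629 Ω.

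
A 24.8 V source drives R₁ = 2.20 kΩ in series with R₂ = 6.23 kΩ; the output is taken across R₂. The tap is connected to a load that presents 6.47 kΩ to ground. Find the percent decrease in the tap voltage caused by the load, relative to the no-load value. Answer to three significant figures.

Unloaded V = 24.8 × 6.23/8.430 = 18.33 V.
Loaded: R₂‖R_L = 3.174 kΩ, giving V = 24.8 × 3.174/5.374 = 14.65 V.
Drop = (18.33 − 14.65) / 18.33 = 20.1 %.

20.1 %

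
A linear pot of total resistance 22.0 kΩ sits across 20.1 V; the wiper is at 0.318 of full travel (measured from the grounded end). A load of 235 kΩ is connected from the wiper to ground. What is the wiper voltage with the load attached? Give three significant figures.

V ≈ 6.26 V

The wiper splits the pot into (1−α)R = 15.00 kΩ above and αR = 6.996 kΩ below.
Lower section ‖ load = 6.794 kΩ.
V_wiper = 20.1 × 6.794/(15.00 + 6.794) = 6.26 V.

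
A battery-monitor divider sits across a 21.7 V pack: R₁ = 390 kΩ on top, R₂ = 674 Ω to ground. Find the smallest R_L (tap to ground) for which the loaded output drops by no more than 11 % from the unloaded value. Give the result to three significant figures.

R_L(min) ≈ 5.44 kΩ

Output resistance R_th = R₁‖R₂ = (390000 × 674)/390700 = 672.8 Ω.
The fractional drop is R_th/(R_th + R_L); requiring this ≤ 0.110 gives R_L ≥ R_th(1/0.110 − 1) = 672.8 × 8.091 = 5.44 kΩ.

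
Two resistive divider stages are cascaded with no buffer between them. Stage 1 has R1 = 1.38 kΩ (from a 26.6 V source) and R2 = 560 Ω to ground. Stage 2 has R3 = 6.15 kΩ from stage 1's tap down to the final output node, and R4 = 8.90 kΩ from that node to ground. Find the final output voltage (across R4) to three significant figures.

Stage 2 presents R3+R4 = 15050 Ω as a load on stage 1's tap.
Stage 1's lower leg becomes R2‖(R3+R4) = 539.9 Ω, so V_mid = 26.6 × 539.9/1920 = 7.480 V.
Stage 2 is itself unloaded: V_out = V_mid × R4/(R3+R4) = 7.480 × 8900/15050 = 4.42 V.

V_out ≈ 4.42 V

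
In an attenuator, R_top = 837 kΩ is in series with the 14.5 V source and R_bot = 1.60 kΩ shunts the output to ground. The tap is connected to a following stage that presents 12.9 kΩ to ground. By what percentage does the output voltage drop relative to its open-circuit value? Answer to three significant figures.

Unloaded V = 14.5 × 1.60/838.6 = 0.027665 V.
Loaded: R_bot‖R_L = 1.423 kΩ, giving V = 14.5 × 1.423/838.4 = 0.024618 V.
Drop = (0.027665 − 0.024618) / 0.027665 = 11.0 %.

11.0 %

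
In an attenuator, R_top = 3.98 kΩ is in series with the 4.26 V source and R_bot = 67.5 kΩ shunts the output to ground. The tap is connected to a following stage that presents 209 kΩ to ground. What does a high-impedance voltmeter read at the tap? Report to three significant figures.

The load sits in parallel with R_bot: R_bot‖R_L = (67.5 × 209) / (67.5 + 209) = 51.02 kΩ.
V_out = 4.26 × 51.02 / (3.98 + 51.02) = 4.26 × 51.02/55.00 = 3.95 V.
(Unloaded it would have been 4.02 V.)

V_out ≈ 3.95 V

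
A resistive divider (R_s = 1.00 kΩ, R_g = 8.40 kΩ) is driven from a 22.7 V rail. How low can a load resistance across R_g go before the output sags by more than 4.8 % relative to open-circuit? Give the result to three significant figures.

Output resistance R_th = R_s‖R_g = (1000 × 8400)/9400 = 893.6 Ω.
The fractional drop is R_th/(R_th + R_L); requiring this ≤ 0.0480 gives R_L ≥ R_th(1/0.0480 − 1) = 893.6 × 19.83 = 17.7 kΩ.

R_L(min) ≈ 17.7 kΩ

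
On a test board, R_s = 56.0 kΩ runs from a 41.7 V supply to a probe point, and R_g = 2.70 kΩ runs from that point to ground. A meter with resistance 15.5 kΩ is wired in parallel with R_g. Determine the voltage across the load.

V_out ≈ 1.64 V

The load sits in parallel with R_g: R_g‖R_L = (2.70 × 15.5) / (2.70 + 15.5) = 2.299 kΩ.
V_out = 41.7 × 2.299 / (56.0 + 2.299) = 41.7 × 2.299/58.30 = 1.64 V.
(Unloaded it would have been 1.92 V.)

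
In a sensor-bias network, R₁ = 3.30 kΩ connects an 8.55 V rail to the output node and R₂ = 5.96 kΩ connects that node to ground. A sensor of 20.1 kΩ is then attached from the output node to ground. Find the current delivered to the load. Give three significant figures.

I_L ≈ 0.248 mA

R₂‖R_L = 4.597 kΩ; V_out = 8.55 × 4.597/7.897 = 4.977 V.
I_L = V_out / R_L = 4.977 / 20.1 kΩ = 0.248 mA.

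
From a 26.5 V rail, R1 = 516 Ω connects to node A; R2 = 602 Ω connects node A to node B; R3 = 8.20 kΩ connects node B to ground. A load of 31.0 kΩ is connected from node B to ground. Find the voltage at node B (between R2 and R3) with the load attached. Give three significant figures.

V ≈ 22.6 V

At node B, R3 is in parallel with the load: R3‖R_L = 6485 Ω.
Below node A the resistance is R2 + (R3‖R_L) = 7087 Ω, so V_A = 26.5 × 7087/7603 = 24.70 V.
Then V_B = V_A × (R3‖R_L)/(R2 + R3‖R_L) = 24.70 × 6485/7087 = 22.6 V.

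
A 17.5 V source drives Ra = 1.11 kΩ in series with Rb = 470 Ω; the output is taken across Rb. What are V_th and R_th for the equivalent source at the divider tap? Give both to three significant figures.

V_th is the open-circuit tap voltage: 17.5 × 470/(1110 + 470) = 5.21 V.
With the supply zeroed, Ra and Rb appear in parallel from the tap: R_th = Ra‖Rb = (1110 × 470)/1580 = 330 Ω.

V_th = 5.21 V, R_th = 330 Ω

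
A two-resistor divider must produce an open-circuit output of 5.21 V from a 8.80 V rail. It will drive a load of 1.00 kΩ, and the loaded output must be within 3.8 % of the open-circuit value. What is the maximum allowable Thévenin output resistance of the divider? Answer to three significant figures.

Loading drop = R_th/(R_th + R_L) ≤ 0.0380, so R_th ≤ R_L · ε/(1−ε) = 1.00 kΩ × 0.0380/0.9620 = 39.5 Ω.
(Any R1, R2 with R2/(R1+R2) = 0.592 and R1‖R2 ≤ 39.5 Ω will meet the spec.)

R_th ≤ 39.5 Ω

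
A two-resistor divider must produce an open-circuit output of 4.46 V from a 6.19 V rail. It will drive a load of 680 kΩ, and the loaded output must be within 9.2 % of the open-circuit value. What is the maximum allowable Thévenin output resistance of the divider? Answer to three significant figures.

R_th ≤ 68.9 kΩ

Loading drop = R_th/(R_th + R_L) ≤ 0.0920, so R_th ≤ R_L · ε/(1−ε) = 680 kΩ × 0.0920/0.9080 = 68.9 kΩ.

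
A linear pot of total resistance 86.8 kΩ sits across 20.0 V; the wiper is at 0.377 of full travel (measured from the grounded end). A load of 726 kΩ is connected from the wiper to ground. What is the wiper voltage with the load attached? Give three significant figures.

The wiper splits the pot into (1−α)R = 54.08 kΩ above and αR = 32.72 kΩ below.
Lower section ‖ load = 31.31 kΩ.
V_wiper = 20.0 × 31.31/(54.08 + 31.31) = 7.33 V.

V ≈ 7.33 V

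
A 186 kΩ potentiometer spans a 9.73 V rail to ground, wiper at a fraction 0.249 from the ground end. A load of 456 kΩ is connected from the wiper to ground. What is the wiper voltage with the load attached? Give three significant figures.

V ≈ 2.25 V

The wiper splits the pot into (1−α)R = 139.7 kΩ above and αR = 46.31 kΩ below.
Lower section ‖ load = 42.04 kΩ.
V_wiper = 9.73 × 42.04/(139.7 + 42.04) = 2.25 V.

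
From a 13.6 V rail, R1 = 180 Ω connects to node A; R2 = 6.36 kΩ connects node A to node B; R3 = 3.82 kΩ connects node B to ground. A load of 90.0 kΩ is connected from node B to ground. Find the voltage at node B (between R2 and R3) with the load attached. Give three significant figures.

At node B, R3 is in parallel with the load: R3‖R_L = 3664 Ω.
Below node A the resistance is R2 + (R3‖R_L) = 10020 Ω, so V_A = 13.6 × 10020/10200 = 13.36 V.
Then V_B = V_A × (R3‖R_L)/(R2 + R3‖R_L) = 13.36 × 3664/10020 = 4.88 V.

V ≈ 4.88 V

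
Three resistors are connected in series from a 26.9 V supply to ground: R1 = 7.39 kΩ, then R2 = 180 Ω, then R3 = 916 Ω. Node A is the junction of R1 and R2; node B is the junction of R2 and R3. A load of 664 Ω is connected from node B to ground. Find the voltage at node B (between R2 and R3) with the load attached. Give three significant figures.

At node B, R3 is in parallel with the load: R3‖R_L = 385.0 Ω.
Below node A the resistance is R2 + (R3‖R_L) = 565.0 Ω, so V_A = 26.9 × 565.0/7955 = 1.910 V.
Then V_B = V_A × (R3‖R_L)/(R2 + R3‖R_L) = 1.910 × 385.0/565.0 = 1.30 V.

V ≈ 1.30 V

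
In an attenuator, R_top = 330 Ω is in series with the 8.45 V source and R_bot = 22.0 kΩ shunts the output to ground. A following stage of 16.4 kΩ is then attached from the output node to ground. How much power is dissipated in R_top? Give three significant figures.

Total resistance from the source is R_top + (R_bot‖R_L) = 9726 Ω, so I = 8.45/9726 Ω = 0.8688 mA.
P = I²·R_top = (0.8688 mA)² × 330 Ω = 0.249 mW.

P ≈ 0.249 mW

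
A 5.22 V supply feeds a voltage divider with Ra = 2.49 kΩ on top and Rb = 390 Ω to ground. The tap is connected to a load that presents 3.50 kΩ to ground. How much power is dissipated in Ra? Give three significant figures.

P ≈ 8.41 mW

Total resistance from the source is Ra + (Rb‖R_L) = 2841 Ω, so I = 5.22/2841 Ω = 1.837 mA.
P = I²·Ra = (1.837 mA)² × 2.49 kΩ = 8.41 mW.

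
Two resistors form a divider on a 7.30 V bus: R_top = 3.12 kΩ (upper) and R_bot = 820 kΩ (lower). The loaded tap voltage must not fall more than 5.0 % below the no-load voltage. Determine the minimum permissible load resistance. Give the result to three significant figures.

Output resistance R_th = R_top‖R_bot = (3.12 × 820)/823.1 = 3.108 kΩ.
The fractional drop is R_th/(R_th + R_L); requiring this ≤ 0.0500 gives R_L ≥ R_th(1/0.0500 − 1) = 3.108 × 19.00 = 59.1 kΩ.

R_L(min) ≈ 59.1 kΩ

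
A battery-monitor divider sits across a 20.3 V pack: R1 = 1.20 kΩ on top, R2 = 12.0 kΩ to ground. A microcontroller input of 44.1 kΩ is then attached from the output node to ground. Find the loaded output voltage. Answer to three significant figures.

The load sits in parallel with R2: R2‖R_L = (12.0 × 44.1) / (12.0 + 44.1) = 9.433 kΩ.
V_out = 20.3 × 9.433 / (1.20 + 9.433) = 20.3 × 9.433/10.63 = 18.0 V.
(Unloaded it would have been 18.5 V.)

V_out ≈ 18.0 V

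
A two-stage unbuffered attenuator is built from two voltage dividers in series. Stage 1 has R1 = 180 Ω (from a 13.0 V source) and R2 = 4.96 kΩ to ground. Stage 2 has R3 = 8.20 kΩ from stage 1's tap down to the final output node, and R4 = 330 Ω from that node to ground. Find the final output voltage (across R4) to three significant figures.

Stage 2 presents R3+R4 = 8530 Ω as a load on stage 1's tap.
Stage 1's lower leg becomes R2‖(R3+R4) = 3136 Ω, so V_mid = 13.0 × 3136/3316 = 12.29 V.
Stage 2 is itself unloaded: V_out = V_mid × R4/(R3+R4) = 12.29 × 330/8530 = 0.476 V.

V_out ≈ 0.476 V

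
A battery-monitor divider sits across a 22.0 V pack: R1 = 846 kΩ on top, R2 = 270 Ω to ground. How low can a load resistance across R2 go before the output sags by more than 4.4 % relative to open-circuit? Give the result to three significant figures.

Output resistance R_th = R1‖R2 = (846000 × 270)/846300 = 269.9 Ω.
The fractional drop is R_th/(R_th + R_L); requiring this ≤ 0.0440 gives R_L ≥ R_th(1/0.0440 − 1) = 269.9 × 21.73 = 5.86 kΩ.

R_L(min) ≈ 5.86 kΩ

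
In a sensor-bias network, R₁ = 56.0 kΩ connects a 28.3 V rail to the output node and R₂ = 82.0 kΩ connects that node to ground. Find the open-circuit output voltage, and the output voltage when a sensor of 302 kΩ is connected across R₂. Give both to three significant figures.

Open-circuit: V = 28.3 × 82.0/(56.0 + 82.0) = 16.8 V.
With the load, R₂ becomes R₂‖R_L = 64.49 kΩ, so V = 28.3 × 64.49/120.5 = 15.1 V.

Unloaded: 16.8 V; loaded: 15.1 V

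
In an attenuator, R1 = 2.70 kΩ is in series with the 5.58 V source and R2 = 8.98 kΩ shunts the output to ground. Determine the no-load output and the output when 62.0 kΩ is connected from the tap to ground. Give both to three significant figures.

Open-circuit: V = 5.58 × 8.98/(2.70 + 8.98) = 4.29 V.
With the load, R2 becomes R2‖R_L = 7.844 kΩ, so V = 5.58 × 7.844/10.54 = 4.15 V.

Unloaded: 4.29 V; loaded: 4.15 V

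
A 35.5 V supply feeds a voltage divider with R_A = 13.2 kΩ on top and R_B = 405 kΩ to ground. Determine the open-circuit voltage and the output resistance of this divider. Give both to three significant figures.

V_th is the open-circuit tap voltage: 35.5 × 405/(13.2 + 405) = 34.4 V.
With the supply zeroed, R_A and R_B appear in parallel from the tap: R_th = R_A‖R_B = (13.2 × 405)/418.2 = 12.8 kΩ.

V_th = 34.4 V, R_th = 12.8 kΩ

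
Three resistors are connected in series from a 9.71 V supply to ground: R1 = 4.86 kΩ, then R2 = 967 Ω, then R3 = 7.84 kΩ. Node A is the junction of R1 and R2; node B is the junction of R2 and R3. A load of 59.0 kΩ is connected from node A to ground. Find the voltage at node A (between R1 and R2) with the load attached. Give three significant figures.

V ≈ 5.94 V

Below node A the series string R2+R3 = 8807 Ω sits in parallel with the 59000 Ω load: 7663 Ω.
V_A = 9.71 × 7663/(4860 + 7663) = 5.94 V.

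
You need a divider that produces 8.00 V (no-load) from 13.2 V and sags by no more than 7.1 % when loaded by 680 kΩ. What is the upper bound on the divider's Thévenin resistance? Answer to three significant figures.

Loading drop = R_th/(R_th + R_L) ≤ 0.0710, so R_th ≤ R_L · ε/(1−ε) = 680 kΩ × 0.0710/0.9290 = 52.0 kΩ.

R_th ≤ 52.0 kΩ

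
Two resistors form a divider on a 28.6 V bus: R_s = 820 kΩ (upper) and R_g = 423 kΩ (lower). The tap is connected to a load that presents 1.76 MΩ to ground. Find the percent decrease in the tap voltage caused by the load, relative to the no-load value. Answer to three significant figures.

13.7 %

The divider's output (Thévenin) resistance is R_s‖R_g = 279.1 kΩ.
Fractional drop under load = R_th/(R_th + R_L) = 279.1 / (279.1 + 1760) = 0.1369.
So the output falls by 13.7 %.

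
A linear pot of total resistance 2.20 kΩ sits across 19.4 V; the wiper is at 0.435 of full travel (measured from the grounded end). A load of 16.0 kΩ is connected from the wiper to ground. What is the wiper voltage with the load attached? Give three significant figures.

V ≈ 8.16 V

The wiper splits the pot into (1−α)R = 1243 Ω above and αR = 957.0 Ω below.
Lower section ‖ load = 903.0 Ω.
V_wiper = 19.4 × 903.0/(1243 + 903.0) = 8.16 V.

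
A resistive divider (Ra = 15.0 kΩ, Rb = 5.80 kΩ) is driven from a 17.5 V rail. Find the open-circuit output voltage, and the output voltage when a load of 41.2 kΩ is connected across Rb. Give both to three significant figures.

Open-circuit: V = 17.5 × 5.80/(15.0 + 5.80) = 4.88 V.
With the load, Rb becomes Rb‖R_L = 5.084 kΩ, so V = 17.5 × 5.084/20.08 = 4.43 V.

Unloaded: 4.88 V; loaded: 4.43 V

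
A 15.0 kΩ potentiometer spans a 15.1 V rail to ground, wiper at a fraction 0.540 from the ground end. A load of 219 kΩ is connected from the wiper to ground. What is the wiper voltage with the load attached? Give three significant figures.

V ≈ 8.02 V

The wiper splits the pot into (1−α)R = 6.900 kΩ above and αR = 8.100 kΩ below.
Lower section ‖ load = 7.811 kΩ.
V_wiper = 15.1 × 7.811/(6.900 + 7.811) = 8.02 V.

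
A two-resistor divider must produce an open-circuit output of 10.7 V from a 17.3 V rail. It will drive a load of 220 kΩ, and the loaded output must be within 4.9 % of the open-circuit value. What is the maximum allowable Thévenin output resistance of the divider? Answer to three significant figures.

Loading drop = R_th/(R_th + R_L) ≤ 0.0490, so R_th ≤ R_L · ε/(1−ε) = 220 kΩ × 0.0490/0.9510 = 11.3 kΩ.

R_th ≤ 11.3 kΩ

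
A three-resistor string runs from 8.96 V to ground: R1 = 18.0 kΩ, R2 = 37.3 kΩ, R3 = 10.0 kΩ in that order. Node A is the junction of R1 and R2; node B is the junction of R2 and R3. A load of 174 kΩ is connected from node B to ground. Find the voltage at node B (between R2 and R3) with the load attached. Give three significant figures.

At node B, R3 is in parallel with the load: R3‖R_L = 9.457 kΩ.
Below node A the resistance is R2 + (R3‖R_L) = 46.76 kΩ, so V_A = 8.96 × 46.76/64.76 = 6.469 V.
Then V_B = V_A × (R3‖R_L)/(R2 + R3‖R_L) = 6.469 × 9.457/46.76 = 1.31 V.

V ≈ 1.31 V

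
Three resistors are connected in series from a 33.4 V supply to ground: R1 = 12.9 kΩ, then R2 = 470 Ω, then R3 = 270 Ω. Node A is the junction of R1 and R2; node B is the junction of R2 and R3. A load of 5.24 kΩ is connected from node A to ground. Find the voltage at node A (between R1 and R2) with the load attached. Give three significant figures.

V ≈ 1.60 V

Below node A the series string R2+R3 = 740.0 Ω sits in parallel with the 5240 Ω load: 648.4 Ω.
V_A = 33.4 × 648.4/(12900 + 648.4) = 1.60 V.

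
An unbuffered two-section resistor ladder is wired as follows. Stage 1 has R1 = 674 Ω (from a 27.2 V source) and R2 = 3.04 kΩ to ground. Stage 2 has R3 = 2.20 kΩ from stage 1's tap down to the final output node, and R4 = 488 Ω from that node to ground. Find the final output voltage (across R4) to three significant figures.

V_out ≈ 3.35 V

Stage 2 presents R3+R4 = 2688 Ω as a load on stage 1's tap.
Stage 1's lower leg becomes R2‖(R3+R4) = 1427 Ω, so V_mid = 27.2 × 1427/2101 = 18.47 V.
Stage 2 is itself unloaded: V_out = V_mid × R4/(R3+R4) = 18.47 × 488/2688 = 3.35 V.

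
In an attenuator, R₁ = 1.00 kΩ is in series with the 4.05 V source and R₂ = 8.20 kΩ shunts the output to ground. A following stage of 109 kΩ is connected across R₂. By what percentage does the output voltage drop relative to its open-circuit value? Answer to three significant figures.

The divider's output (Thévenin) resistance is R₁‖R₂ = 0.8913 kΩ.
Fractional drop under load = R_th/(R_th + R_L) = 0.8913 / (0.8913 + 109) = 0.008111.
So the output falls by 0.811 %.

0.811 %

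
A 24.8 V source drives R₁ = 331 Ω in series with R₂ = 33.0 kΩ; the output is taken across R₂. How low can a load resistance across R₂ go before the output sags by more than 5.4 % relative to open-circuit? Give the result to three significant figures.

R_L(min) ≈ 5.74 kΩ

Output resistance R_th = R₁‖R₂ = (331 × 33000)/33330 = 327.7 Ω.
The fractional drop is R_th/(R_th + R_L); requiring this ≤ 0.0540 gives R_L ≥ R_th(1/0.0540 − 1) = 327.7 × 17.52 = 5.74 kΩ.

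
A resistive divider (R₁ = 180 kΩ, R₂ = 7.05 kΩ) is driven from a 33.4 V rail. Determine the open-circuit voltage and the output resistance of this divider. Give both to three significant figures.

V_th = 1.26 V, R_th = 6.78 kΩ

V_th is the open-circuit tap voltage: 33.4 × 7.05/(180 + 7.05) = 1.26 V.
With the supply zeroed, R₁ and R₂ appear in parallel from the tap: R_th = R₁‖R₂ = (180 × 7.05)/187.1 = 6.78 kΩ.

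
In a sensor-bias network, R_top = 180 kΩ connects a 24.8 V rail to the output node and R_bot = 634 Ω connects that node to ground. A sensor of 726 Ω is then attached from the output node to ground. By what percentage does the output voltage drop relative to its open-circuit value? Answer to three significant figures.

46.5 %

The divider's output (Thévenin) resistance is R_top‖R_bot = 631.8 Ω.
Fractional drop under load = R_th/(R_th + R_L) = 631.8 / (631.8 + 726) = 0.4653.
So the output falls by 46.5 %.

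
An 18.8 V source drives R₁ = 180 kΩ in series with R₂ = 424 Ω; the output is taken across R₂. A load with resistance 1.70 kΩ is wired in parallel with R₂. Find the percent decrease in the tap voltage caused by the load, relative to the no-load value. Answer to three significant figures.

Unloaded V = 18.8 × 424/180400 = 0.04418 V.
Loaded: R₂‖R_L = 339.4 Ω, giving V = 18.8 × 339.4/180300 = 0.03538 V.
Drop = (0.04418 − 0.03538) / 0.04418 = 19.9 %.

19.9 %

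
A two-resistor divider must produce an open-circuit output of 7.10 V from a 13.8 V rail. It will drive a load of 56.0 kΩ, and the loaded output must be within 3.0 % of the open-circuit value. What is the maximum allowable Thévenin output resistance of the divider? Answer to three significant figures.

R_th ≤ 1.73 kΩ

Loading drop = R_th/(R_th + R_L) ≤ 0.0300, so R_th ≤ R_L · ε/(1−ε) = 56.0 kΩ × 0.0300/0.9700 = 1.73 kΩ.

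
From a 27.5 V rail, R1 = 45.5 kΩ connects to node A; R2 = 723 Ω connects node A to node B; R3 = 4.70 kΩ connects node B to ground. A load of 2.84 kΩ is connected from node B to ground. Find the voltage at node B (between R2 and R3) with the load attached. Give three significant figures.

V ≈ 1.01 V

At node B, R3 is in parallel with the load: R3‖R_L = 1770 Ω.
Below node A the resistance is R2 + (R3‖R_L) = 2493 Ω, so V_A = 27.5 × 2493/47990 = 1.429 V.
Then V_B = V_A × (R3‖R_L)/(R2 + R3‖R_L) = 1.429 × 1770/2493 = 1.01 V.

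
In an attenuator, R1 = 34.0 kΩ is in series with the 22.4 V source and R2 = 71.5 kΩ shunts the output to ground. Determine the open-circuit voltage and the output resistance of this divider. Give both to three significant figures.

V_th = 15.2 V, R_th = 23.0 kΩ

V_th is the open-circuit tap voltage: 22.4 × 71.5/(34.0 + 71.5) = 15.2 V.
With the supply zeroed, R1 and R2 appear in parallel from the tap: R_th = R1‖R2 = (34.0 × 71.5)/105.5 = 23.0 kΩ.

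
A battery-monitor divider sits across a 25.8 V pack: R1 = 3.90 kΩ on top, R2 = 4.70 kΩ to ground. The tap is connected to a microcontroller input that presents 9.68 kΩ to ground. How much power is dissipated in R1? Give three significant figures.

P ≈ 52.0 mW

Total resistance from the source is R1 + (R2‖R_L) = 7.064 kΩ, so I = 25.8/7.064 kΩ = 3.652 mA.
P = I²·R1 = (3.652 mA)² × 3.90 kΩ = 52.0 mW.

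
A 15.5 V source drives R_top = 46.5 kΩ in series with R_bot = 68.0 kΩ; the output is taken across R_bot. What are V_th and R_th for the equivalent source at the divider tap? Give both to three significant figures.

V_th is the open-circuit tap voltage: 15.5 × 68.0/(46.5 + 68.0) = 9.21 V.
With the supply zeroed, R_top and R_bot appear in parallel from the tap: R_th = R_top‖R_bot = (46.5 × 68.0)/114.5 = 27.6 kΩ.

V_th = 9.21 V, R_th = 27.6 kΩ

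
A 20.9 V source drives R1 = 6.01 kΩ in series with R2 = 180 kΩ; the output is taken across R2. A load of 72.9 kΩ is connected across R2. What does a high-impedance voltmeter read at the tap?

The load sits in parallel with R2: R2‖R_L = (180 × 72.9) / (180 + 72.9) = 51.89 kΩ.
V_out = 20.9 × 51.89 / (6.01 + 51.89) = 20.9 × 51.89/57.90 = 18.7 V.

V_out ≈ 18.7 V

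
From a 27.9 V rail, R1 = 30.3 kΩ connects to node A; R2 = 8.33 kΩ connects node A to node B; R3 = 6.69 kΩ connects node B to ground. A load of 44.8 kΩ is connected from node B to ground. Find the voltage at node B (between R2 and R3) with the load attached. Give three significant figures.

At node B, R3 is in parallel with the load: R3‖R_L = 5.821 kΩ.
Below node A the resistance is R2 + (R3‖R_L) = 14.15 kΩ, so V_A = 27.9 × 14.15/44.45 = 8.882 V.
Then V_B = V_A × (R3‖R_L)/(R2 + R3‖R_L) = 8.882 × 5.821/14.15 = 3.65 V.

V ≈ 3.65 V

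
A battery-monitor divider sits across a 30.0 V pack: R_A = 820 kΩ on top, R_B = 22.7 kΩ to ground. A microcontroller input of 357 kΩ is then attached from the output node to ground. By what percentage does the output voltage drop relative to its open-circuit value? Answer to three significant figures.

The divider's output (Thévenin) resistance is R_A‖R_B = 22.09 kΩ.
Fractional drop under load = R_th/(R_th + R_L) = 22.09 / (22.09 + 357) = 0.05827.
So the output falls by 5.83 %.

5.83 %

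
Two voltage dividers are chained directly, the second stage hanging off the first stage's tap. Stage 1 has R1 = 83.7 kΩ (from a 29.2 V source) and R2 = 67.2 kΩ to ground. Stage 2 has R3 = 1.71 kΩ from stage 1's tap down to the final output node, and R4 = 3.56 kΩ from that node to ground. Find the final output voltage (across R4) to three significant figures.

Stage 2 presents R3+R4 = 5.270 kΩ as a load on stage 1's tap.
Stage 1's lower leg becomes R2‖(R3+R4) = 4.887 kΩ, so V_mid = 29.2 × 4.887/88.59 = 1.611 V.
Stage 2 is itself unloaded: V_out = V_mid × R4/(R3+R4) = 1.611 × 3.56/5.270 = 1.09 V.

V_out ≈ 1.09 V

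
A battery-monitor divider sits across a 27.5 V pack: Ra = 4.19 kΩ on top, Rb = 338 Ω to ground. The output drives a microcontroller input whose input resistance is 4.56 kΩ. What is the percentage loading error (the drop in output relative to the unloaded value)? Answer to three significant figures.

6.42 %

The divider's output (Thévenin) resistance is Ra‖Rb = 312.8 Ω.
Fractional drop under load = R_th/(R_th + R_L) = 312.8 / (312.8 + 4560) = 0.06419.
So the output falls by 6.42 %.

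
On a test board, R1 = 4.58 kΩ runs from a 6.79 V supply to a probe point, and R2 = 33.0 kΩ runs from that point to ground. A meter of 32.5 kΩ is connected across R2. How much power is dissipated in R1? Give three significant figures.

Total resistance from the source is R1 + (R2‖R_L) = 20.95 kΩ, so I = 6.79/20.95 kΩ = 0.3240 mA.
P = I²·R1 = (0.3240 mA)² × 4.58 kΩ = 0.481 mW.

P ≈ 0.481 mW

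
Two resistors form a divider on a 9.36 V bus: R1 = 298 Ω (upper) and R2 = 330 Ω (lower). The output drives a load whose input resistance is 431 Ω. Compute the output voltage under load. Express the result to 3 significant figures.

V_out ≈ 3.61 V

The load sits in parallel with R2: R2‖R_L = (330 × 431) / (330 + 431) = 186.9 Ω.
V_out = 9.36 × 186.9 / (298 + 186.9) = 9.36 × 186.9/484.9 = 3.61 V.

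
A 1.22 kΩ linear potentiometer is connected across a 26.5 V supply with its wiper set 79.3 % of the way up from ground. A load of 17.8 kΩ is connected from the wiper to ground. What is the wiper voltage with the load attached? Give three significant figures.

The wiper splits the pot into (1−α)R = 252.5 Ω above and αR = 967.5 Ω below.
Lower section ‖ load = 917.6 Ω.
V_wiper = 26.5 × 917.6/(252.5 + 917.6) = 20.8 V.

V ≈ 20.8 V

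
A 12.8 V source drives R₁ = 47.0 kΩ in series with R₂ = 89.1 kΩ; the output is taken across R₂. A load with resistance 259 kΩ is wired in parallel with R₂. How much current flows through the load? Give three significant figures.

R₂‖R_L = 66.29 kΩ; V_out = 12.8 × 66.29/113.3 = 7.490 V.
I_L = V_out / R_L = 7.490 / 259 kΩ = 0.0289 mA.

I_L ≈ 0.0289 mA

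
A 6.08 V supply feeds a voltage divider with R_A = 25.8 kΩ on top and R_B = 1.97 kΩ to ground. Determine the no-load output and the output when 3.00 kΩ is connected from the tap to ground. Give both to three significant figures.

Unloaded: 0.431 V; loaded: 0.268 V

Open-circuit: V = 6.08 × 1.97/(25.8 + 1.97) = 0.431 V.
With the load, R_B becomes R_B‖R_L = 1.189 kΩ, so V = 6.08 × 1.189/26.99 = 0.268 V.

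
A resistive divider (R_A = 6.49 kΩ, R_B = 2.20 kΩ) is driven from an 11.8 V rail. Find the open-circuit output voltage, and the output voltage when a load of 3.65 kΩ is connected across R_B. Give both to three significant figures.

Unloaded: 2.99 V; loaded: 2.06 V

Open-circuit: V = 11.8 × 2.20/(6.49 + 2.20) = 2.99 V.
With the load, R_B becomes R_B‖R_L = 1.373 kΩ, so V = 11.8 × 1.373/7.863 = 2.06 V.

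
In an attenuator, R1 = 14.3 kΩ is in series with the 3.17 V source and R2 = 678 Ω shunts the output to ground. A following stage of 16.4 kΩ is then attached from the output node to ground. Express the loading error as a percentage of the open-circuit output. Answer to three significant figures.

3.80 %

The divider's output (Thévenin) resistance is R1‖R2 = 647.3 Ω.
Fractional drop under load = R_th/(R_th + R_L) = 647.3 / (647.3 + 16400) = 0.03797.
So the output falls by 3.80 %.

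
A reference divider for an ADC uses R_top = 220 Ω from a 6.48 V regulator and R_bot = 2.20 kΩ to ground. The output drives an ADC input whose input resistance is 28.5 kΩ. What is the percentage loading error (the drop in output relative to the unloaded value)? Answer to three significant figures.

The divider's output (Thévenin) resistance is R_top‖R_bot = 200.0 Ω.
Fractional drop under load = R_th/(R_th + R_L) = 200.0 / (200.0 + 28500) = 0.006969.
So the output falls by 0.697 %.

0.697 %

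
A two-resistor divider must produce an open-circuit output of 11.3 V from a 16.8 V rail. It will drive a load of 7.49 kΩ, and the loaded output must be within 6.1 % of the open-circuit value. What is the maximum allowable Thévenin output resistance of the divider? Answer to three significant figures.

Loading drop = R_th/(R_th + R_L) ≤ 0.0610, so R_th ≤ R_L · ε/(1−ε) = 7.49 kΩ × 0.0610/0.9390 = 487 Ω.
(Any R1, R2 with R2/(R1+R2) = 0.673 and R1‖R2 ≤ 487 Ω will meet the spec.)

R_th ≤ 487 Ω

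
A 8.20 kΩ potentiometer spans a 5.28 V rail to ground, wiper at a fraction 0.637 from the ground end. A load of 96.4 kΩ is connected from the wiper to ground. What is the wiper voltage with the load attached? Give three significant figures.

The wiper splits the pot into (1−α)R = 2.977 kΩ above and αR = 5.223 kΩ below.
Lower section ‖ load = 4.955 kΩ.
V_wiper = 5.28 × 4.955/(2.977 + 4.955) = 3.30 V.

V ≈ 3.30 V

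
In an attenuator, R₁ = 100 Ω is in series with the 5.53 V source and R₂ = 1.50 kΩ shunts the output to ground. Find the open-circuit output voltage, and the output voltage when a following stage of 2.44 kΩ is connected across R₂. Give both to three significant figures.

Open-circuit: V = 5.53 × 1500/(100 + 1500) = 5.18 V.
With the load, R₂ becomes R₂‖R_L = 928.9 Ω, so V = 5.53 × 928.9/1029 = 4.99 V.

Unloaded: 5.18 V; loaded: 4.99 V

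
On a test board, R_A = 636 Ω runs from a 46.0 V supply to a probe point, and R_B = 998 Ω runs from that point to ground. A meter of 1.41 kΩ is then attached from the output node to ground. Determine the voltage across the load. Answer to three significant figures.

The load sits in parallel with R_B: R_B‖R_L = (998 × 1410) / (998 + 1410) = 584.4 Ω.
V_out = 46.0 × 584.4 / (636 + 584.4) = 46.0 × 584.4/1220 = 22.0 V.

V_out ≈ 22.0 V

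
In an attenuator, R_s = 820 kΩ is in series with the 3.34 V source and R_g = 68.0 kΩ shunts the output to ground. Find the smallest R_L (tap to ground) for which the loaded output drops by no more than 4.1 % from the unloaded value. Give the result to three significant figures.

R_L(min) ≈ 1.47 MΩ

Output resistance R_th = R_s‖R_g = (820 × 68.0)/888.0 = 62.79 kΩ.
The fractional drop is R_th/(R_th + R_L); requiring this ≤ 0.0410 gives R_L ≥ R_th(1/0.0410 − 1) = 62.79 × 23.39 = 1.47 MΩ.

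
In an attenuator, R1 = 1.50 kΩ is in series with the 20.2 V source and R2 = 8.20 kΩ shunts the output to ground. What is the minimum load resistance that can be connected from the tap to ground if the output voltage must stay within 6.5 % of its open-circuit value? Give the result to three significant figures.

R_L(min) ≈ 18.2 kΩ

Output resistance R_th = R1‖R2 = (1.50 × 8.20)/9.700 = 1.268 kΩ.
The fractional drop is R_th/(R_th + R_L); requiring this ≤ 0.0650 gives R_L ≥ R_th(1/0.0650 − 1) = 1.268 × 14.38 = 18.2 kΩ.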